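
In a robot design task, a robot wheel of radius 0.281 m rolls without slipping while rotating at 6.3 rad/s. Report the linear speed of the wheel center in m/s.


v = omega * r = 6.3 * 0.281 = 1.7703

1.7703 m/s


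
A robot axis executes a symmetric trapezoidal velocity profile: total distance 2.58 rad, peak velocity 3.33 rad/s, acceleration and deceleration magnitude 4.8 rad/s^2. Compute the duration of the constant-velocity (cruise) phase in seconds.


t_acc = v/a = 0.693750 s, d_acc = v^2/(2a) = 1.155094 rad each
d_cruise = 2.58 - 2*1.155094 = 0.269812 rad
t_cruise = d_cruise/v = 0.269812/3.33 = 0.0810

0.0810 s


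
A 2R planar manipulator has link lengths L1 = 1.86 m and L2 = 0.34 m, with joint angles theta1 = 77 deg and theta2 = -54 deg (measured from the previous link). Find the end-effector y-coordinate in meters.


y = L1*sin(th1) + L2*sin(th1+th2) = 1.86*sin(77 deg) + 0.34*sin(23 deg) = 1.9452

1.9452 m


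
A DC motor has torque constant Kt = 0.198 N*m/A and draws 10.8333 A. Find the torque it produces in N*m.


tau = Kt * I = 0.198*10.8333 = 2.1450

2.1450 N*m


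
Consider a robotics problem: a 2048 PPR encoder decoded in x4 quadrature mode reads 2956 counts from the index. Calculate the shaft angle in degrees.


angle = counts * 360 / (PPR*4) = 2956 * 360 / 8192 = 129.9023

129.9023 degrees


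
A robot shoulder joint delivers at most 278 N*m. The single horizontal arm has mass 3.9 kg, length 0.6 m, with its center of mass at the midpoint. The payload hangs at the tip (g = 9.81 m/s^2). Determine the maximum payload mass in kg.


tau_arm = m_arm*g*(L/2) = 3.9*9.81*0.6/2 = 11.4777 N*m
tau_payload = tau_max - tau_arm = 278 - 11.4777 = 266.5223
m_payload = tau_payload / (g*L) = 266.5223 / (9.81*0.6) = 45.2807

45.2807 kg


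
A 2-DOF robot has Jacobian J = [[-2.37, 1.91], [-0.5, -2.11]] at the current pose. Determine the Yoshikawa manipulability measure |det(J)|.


det(J) = -2.37*-2.11 - (1.91)*(-0.5) = 5.9557
|det(J)| = 5.9557

5.9557


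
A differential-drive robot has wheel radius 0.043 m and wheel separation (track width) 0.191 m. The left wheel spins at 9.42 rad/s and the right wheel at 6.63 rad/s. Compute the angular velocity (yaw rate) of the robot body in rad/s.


omega = r*(wR - wL)/L = 0.043*(6.63 - (9.42))/0.191 = -0.6281

-0.6281 rad/s


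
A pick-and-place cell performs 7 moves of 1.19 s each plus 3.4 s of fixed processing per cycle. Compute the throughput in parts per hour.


T_cycle = 7*1.19 + 3.4 = 11.7300 s
rate = 3600/T = 306.9054

306.9054 parts/hour


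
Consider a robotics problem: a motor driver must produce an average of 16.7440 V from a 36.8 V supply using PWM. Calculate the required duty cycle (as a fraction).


D = V_avg/V_supply = 16.7440/36.8 = 0.4550

0.4550


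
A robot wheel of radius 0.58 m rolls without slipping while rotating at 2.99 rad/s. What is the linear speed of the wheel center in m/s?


v = omega * r = 2.99 * 0.58 = 1.7342

1.7342 m/s


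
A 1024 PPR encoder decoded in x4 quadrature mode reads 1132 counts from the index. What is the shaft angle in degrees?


angle = counts * 360 / (PPR*4) = 1132 * 360 / 4096 = 99.4922

99.4922 degrees


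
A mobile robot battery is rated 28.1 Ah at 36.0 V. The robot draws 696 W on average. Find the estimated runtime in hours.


E = 28.1*36.0 = 1011.6000 Wh
t = E/P = 1011.6000/696 = 1.4534

1.4534 hours


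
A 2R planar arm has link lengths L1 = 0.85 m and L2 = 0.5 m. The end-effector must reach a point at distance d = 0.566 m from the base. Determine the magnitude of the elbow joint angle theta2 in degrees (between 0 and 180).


cos(th2) = (d^2 - L1^2 - L2^2)/(2*L1*L2) = (0.566^2 - 0.85^2 - 0.5^2)/(2*0.85*0.5) = -0.76722824
th2 = acos(-0.76722824) = 140.1056 deg

140.1056 degrees


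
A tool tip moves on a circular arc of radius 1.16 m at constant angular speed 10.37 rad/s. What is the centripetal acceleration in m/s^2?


a_c = omega^2 * r = 10.37^2 * 1.16 = 124.7428

124.7428 m/s^2


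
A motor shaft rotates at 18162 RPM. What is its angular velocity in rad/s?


omega = 18162 * 2*pi/60 = 1901.9202

1901.9202 rad/s


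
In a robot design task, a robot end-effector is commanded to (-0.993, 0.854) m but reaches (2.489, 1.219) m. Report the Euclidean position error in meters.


dx = 2.489 - (-0.993) = 3.4820, dy = 1.219 - (0.854) = 0.3650
err = sqrt(12.124324 + 0.133225) = 3.5011

3.5011 m


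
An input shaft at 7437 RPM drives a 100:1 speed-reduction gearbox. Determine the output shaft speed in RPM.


omega_out = omega_in / N = 7437 / 100 = 74.3700

74.3700 RPM


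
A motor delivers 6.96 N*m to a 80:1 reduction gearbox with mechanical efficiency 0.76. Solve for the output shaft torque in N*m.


tau_out = tau_in * N * eta = 6.96 * 80 * 0.76 = 423.1680

423.1680 N*m


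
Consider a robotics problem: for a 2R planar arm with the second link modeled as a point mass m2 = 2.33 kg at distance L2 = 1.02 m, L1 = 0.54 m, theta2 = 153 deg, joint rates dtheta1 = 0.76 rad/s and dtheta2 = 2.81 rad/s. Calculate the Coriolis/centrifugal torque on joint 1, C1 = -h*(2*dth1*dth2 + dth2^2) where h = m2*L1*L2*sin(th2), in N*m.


h = m2*L1*L2*sin(th2) = 2.33*0.54*1.02*sin(153 deg) = 0.582635
C1 = -h*(2*0.76*2.81 + 2.81^2) = -0.582635*12.1673 = -7.0891

-7.0891 N*m


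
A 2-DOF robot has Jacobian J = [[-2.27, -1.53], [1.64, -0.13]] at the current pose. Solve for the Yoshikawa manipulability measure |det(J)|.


det(J) = -2.27*-0.13 - (-1.53)*(1.64) = 2.8043
|det(J)| = 2.8043

2.8043


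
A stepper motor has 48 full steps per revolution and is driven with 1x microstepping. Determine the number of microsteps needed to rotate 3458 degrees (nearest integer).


step_size = 360/(48*1) = 360/48 = 7.500000 deg
n = 3458/(360/48) = 3458*48/360 = 461.0667 -> 461

461 steps


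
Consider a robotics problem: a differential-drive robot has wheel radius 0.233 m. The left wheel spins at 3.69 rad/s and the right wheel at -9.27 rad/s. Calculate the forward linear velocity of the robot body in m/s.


v = r*(wR + wL)/2 = 0.233*(-9.27 + 3.69)/2 = -0.6501

-0.6501 m/s


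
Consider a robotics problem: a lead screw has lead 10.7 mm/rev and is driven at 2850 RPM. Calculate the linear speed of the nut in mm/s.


v = lead * (RPM/60) = 10.7*2850/60 = 508.2500

508.2500 mm/s


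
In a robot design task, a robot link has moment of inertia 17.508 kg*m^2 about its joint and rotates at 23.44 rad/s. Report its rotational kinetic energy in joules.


KE = (1/2)*I*omega^2 = 0.5*17.508*23.44^2 = 4809.7417

4809.7417 J


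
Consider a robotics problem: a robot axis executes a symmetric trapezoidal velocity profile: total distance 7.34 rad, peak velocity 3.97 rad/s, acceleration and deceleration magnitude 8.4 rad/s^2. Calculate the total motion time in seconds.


t_acc = v/a = 3.97/8.4 = 0.472619 s
d_acc = v^2/(2a) = 0.938149 rad (each ramp)
d_cruise = 7.34 - 2*0.938149 = 5.463702 rad
t_cruise = 5.463702/3.97 = 1.376247 s
t_total = 2*0.472619 + 1.376247 = 2.3215

2.3215 s


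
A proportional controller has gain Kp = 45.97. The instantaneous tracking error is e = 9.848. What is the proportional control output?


u_P = Kp * e = 45.97 * 9.848 = 452.7126

452.7126


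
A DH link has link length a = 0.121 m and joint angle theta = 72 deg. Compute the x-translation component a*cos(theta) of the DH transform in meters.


a*cos(theta) = 0.121*cos(72 deg) = 0.0374

0.0374 m


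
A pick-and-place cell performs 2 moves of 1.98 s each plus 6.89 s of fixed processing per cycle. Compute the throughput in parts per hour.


T_cycle = 2*1.98 + 6.89 = 10.8500 s
rate = 3600/T = 331.7972

331.7972 parts/hour


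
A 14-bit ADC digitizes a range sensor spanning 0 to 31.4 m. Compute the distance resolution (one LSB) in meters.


res = range / 2^n = 31.4/2^14 = 31.4/16384 = 0.0019

0.0019 m


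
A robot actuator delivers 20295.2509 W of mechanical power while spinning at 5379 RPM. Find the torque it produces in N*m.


omega = 5379 * 2*pi/60 = 563.287563 rad/s
tau = P / omega = 20295.2509 / 563.287563 = 36.0300

36.0300 N*m


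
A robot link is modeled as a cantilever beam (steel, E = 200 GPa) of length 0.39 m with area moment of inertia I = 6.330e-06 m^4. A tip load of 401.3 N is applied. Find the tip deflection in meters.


delta = F*L^3/(3*E*I) = 401.3*0.39^3/(3*2.000e+11*6.330e-06)
      = 23.8047147/3798000 = 6.2677e-06

6.2677e-06 m


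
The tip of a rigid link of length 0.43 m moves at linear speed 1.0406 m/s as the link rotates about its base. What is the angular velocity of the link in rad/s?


omega = v / L = 1.0406 / 0.43 = 2.4200

2.4200 rad/s


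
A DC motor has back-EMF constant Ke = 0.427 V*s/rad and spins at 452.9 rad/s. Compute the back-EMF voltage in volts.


V_emf = Ke * omega = 0.427*452.9 = 193.3883

193.3883 V


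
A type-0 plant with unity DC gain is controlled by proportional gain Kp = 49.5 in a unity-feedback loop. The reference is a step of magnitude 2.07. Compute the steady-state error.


e_ss = R/(1 + Kp) = 2.07/(1 + 49.5) = 2.07/50.5000 = 0.0410

0.0410


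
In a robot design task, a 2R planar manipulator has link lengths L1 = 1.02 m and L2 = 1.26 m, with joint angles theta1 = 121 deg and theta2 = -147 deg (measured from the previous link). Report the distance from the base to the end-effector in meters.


x = L1*cos(th1) + L2*cos(th1+th2) = 0.607142
y = L1*sin(th1) + L2*sin(th1+th2) = 0.321963
d = sqrt(x^2 + y^2) = sqrt(0.368621 + 0.103660) = 0.6872

0.6872 m


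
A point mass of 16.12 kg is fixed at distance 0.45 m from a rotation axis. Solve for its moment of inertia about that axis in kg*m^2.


I = m*r^2 = 16.12*0.45^2 = 3.2643

3.2643 kg*m^2


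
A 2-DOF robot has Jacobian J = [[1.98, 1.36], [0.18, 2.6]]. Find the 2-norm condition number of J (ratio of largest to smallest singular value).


JJ^T eigenvalues: trace(JJ^T) = 12.5624, det(JJ^T) = det(J)^2 = 24.04137024
s_max^2 = (12.5624 + sqrt(61.64841280))/2 = 10.20702516
s_min^2 = (12.5624 - sqrt(61.64841280))/2 = 2.35537484
kappa = s_max/s_min = sqrt(10.20702516/2.35537484) = 2.0817

2.0817


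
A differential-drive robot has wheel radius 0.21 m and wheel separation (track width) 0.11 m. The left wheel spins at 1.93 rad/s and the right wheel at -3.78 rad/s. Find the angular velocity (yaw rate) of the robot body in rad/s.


omega = r*(wR - wL)/L = 0.21*(-3.78 - (1.93))/0.11 = -10.9009

-10.9009 rad/s


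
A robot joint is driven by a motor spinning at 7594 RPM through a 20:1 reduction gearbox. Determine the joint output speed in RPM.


omega_joint = omega_motor / N = 7594 / 20 = 379.7000

379.7000 RPM


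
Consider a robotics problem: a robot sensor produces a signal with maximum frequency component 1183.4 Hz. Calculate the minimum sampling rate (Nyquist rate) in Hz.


f_s,min = 2*f_max = 2*1183.4 = 2366.8000

2366.8000 Hz


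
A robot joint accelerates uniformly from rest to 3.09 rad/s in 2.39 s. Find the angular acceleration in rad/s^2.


alpha = delta_omega / t = 3.09 / 2.39 = 1.2929

1.2929 rad/s^2


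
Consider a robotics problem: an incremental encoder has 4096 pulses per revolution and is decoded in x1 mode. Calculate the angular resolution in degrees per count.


resolution = 360 / (PPR * 1) = 360 / 4096 = 0.0879

0.0879 degrees


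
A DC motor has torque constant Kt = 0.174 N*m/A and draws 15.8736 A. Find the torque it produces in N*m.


tau = Kt * I = 0.174*15.8736 = 2.7620

2.7620 N*m


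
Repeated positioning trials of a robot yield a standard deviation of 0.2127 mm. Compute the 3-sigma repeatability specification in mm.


repeatability = 3*sigma = 3*0.2127 = 0.6381

0.6381 mm


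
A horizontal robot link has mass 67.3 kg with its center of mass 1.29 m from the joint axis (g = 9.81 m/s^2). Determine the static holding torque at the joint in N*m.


tau = m*g*L = 67.3 * 9.81 * 1.29 = 851.6748

851.6748 N*m


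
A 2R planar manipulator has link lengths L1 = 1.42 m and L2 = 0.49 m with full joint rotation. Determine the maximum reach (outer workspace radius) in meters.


r_max = L1 + L2 = 1.42 + 0.49 = 1.9100

1.9100 m


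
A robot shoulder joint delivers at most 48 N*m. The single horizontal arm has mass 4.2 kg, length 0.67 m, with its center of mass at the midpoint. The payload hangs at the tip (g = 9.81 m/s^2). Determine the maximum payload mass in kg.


tau_arm = m_arm*g*(L/2) = 4.2*9.81*0.67/2 = 13.8027 N*m
tau_payload = tau_max - tau_arm = 48 - 13.8027 = 34.1973
m_payload = tau_payload / (g*L) = 34.1973 / (9.81*0.67) = 5.2029

5.2029 kg


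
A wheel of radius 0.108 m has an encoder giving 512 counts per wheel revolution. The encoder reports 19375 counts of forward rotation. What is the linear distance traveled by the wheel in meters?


revs = 19375/512 = 37.841797
d = revs * 2*pi*r = 37.841797 * 2*pi*0.108 = 25.6788

25.6788 m


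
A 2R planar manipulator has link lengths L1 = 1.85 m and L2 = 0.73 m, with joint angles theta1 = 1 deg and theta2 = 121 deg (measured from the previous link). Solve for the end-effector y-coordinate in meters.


y = L1*sin(th1) + L2*sin(th1+th2) = 1.85*sin(1 deg) + 0.73*sin(122 deg) = 0.6514

0.6514 m


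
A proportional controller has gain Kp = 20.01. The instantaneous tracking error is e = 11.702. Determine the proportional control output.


u_P = Kp * e = 20.01 * 11.702 = 234.1570

234.1570


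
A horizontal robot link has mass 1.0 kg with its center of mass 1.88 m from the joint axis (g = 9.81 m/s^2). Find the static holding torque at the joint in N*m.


tau = m*g*L = 1.0 * 9.81 * 1.88 = 18.4428

18.4428 N*m


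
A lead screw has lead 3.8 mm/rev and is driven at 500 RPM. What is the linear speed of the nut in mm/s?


v = lead * (RPM/60) = 3.8*500/60 = 31.6667

31.6667 mm/s


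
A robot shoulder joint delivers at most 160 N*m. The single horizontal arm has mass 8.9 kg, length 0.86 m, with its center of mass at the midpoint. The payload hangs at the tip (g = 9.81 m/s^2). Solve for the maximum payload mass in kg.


tau_arm = m_arm*g*(L/2) = 8.9*9.81*0.86/2 = 37.5429 N*m
tau_payload = tau_max - tau_arm = 160 - 37.5429 = 122.4571
m_payload = tau_payload / (g*L) = 122.4571 / (9.81*0.86) = 14.5150

14.5150 kg


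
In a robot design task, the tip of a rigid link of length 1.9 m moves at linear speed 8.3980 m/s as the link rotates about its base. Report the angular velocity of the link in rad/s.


omega = v / L = 8.3980 / 1.9 = 4.4200

4.4200 rad/s


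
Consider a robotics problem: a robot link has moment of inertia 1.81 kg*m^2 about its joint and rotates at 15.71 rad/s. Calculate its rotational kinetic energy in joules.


KE = (1/2)*I*omega^2 = 0.5*1.81*15.71^2 = 223.3577

223.3577 J


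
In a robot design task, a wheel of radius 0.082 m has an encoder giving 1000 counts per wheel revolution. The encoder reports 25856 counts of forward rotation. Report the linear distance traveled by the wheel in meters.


revs = 25856/1000 = 25.856000
d = revs * 2*pi*r = 25.856000 * 2*pi*0.082 = 13.3216

13.3216 m


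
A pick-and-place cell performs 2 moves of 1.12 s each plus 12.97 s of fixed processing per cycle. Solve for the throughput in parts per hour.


T_cycle = 2*1.12 + 12.97 = 15.2100 s
rate = 3600/T = 236.6864

236.6864 parts/hour


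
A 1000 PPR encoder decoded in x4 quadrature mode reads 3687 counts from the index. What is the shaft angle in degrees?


angle = counts * 360 / (PPR*4) = 3687 * 360 / 4000 = 331.8300

331.8300 degrees


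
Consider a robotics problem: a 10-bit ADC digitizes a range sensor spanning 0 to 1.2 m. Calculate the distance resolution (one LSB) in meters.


res = range / 2^n = 1.2/2^10 = 1.2/1024 = 0.0012

0.0012 m


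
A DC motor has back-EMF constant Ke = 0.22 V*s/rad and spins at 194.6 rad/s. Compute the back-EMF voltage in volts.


V_emf = Ke * omega = 0.22*194.6 = 42.8120

42.8120 V


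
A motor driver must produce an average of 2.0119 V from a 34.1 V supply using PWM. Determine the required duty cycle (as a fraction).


D = V_avg/V_supply = 2.0119/34.1 = 0.0590

0.0590


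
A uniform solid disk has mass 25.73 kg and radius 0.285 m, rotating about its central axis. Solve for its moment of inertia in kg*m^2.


I = (1/2)*m*R^2 = 0.5*25.73*0.285^2 = 1.0450

1.0450 kg*m^2


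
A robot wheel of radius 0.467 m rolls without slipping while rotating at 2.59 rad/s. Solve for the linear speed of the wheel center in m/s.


v = omega * r = 2.59 * 0.467 = 1.2095

1.2095 m/s


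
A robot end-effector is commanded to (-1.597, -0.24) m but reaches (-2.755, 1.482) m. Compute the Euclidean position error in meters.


dx = -2.755 - (-1.597) = -1.1580, dy = 1.482 - (-0.24) = 1.7220
err = sqrt(1.340964 + 2.965284) = 2.0752

2.0752 m


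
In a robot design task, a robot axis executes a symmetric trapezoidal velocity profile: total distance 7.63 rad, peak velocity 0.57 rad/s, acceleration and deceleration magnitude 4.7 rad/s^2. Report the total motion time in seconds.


t_acc = v/a = 0.57/4.7 = 0.121277 s
d_acc = v^2/(2a) = 0.034564 rad (each ramp)
d_cruise = 7.63 - 2*0.034564 = 7.560872 rad
t_cruise = 7.560872/0.57 = 13.264688 s
t_total = 2*0.121277 + 13.264688 = 13.5072

13.5072 s


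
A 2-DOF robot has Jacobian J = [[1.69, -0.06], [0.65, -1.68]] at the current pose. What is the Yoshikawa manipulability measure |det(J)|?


det(J) = 1.69*-1.68 - (-0.06)*(0.65) = -2.8002
|det(J)| = 2.8002

2.8002


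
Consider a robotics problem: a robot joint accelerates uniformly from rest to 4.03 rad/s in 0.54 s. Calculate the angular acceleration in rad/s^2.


alpha = delta_omega / t = 4.03 / 0.54 = 7.4630

7.4630 rad/s^2


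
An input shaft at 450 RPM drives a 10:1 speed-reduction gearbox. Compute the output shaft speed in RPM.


omega_out = omega_in / N = 450 / 10 = 45.0000

45.0000 RPM


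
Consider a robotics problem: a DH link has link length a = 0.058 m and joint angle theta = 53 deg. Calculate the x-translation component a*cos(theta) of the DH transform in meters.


a*cos(theta) = 0.058*cos(53 deg) = 0.0349

0.0349 m


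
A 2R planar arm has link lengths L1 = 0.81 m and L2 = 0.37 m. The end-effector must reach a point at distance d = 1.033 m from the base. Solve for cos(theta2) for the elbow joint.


cos(th2) = (d^2 - L1^2 - L2^2)/(2*L1*L2) = (1.033^2 - 0.81^2 - 0.37^2)/(2*0.81*0.37) = 0.4573

0.4573


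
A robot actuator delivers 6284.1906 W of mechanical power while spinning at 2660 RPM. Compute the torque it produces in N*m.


omega = 2660 * 2*pi/60 = 278.554549 rad/s
tau = P / omega = 6284.1906 / 278.554549 = 22.5600

22.5600 N*m


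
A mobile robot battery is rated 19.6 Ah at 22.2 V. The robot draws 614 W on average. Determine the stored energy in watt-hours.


E = capacity * V = 19.6*22.2 = 435.1200

435.1200 Wh


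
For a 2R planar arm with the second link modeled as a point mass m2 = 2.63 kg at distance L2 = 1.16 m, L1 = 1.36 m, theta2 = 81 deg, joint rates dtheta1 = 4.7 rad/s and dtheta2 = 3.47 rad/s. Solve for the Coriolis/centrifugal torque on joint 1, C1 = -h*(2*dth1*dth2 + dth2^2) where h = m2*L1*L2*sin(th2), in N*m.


h = m2*L1*L2*sin(th2) = 2.63*1.36*1.16*sin(81 deg) = 4.098006
C1 = -h*(2*4.7*3.47 + 3.47^2) = -4.098006*44.6589 = -183.0124

-183.0124 N*m


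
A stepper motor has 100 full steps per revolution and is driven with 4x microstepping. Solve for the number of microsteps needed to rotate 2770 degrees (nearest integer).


step_size = 360/(100*4) = 360/400 = 0.900000 deg
n = 2770/(360/400) = 2770*400/360 = 3077.7778 -> 3078

3078 steps


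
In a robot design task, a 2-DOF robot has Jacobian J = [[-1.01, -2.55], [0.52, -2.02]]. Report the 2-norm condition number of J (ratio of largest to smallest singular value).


JJ^T eigenvalues: trace(JJ^T) = 11.8734, det(JJ^T) = det(J)^2 = 11.33130244
s_max^2 = (11.8734 + sqrt(95.65241780))/2 = 10.82680270
s_min^2 = (11.8734 - sqrt(95.65241780))/2 = 1.04659730
kappa = s_max/s_min = sqrt(10.82680270/1.04659730) = 3.2163

3.2163


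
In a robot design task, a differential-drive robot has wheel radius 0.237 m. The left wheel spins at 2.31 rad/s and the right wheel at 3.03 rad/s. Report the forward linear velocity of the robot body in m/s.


v = r*(wR + wL)/2 = 0.237*(3.03 + 2.31)/2 = 0.6328

0.6328 m/s


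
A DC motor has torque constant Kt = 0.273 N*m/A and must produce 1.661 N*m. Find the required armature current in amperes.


I = tau / Kt = 1.661/0.273 = 6.0842

6.0842 A


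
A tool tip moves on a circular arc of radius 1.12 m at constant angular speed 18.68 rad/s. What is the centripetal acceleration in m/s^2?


a_c = omega^2 * r = 18.68^2 * 1.12 = 390.8155

390.8155 m/s^2


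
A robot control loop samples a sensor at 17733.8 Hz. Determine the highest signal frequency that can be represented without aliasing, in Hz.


f_max = f_s/2 = 17733.8/2 = 8866.9000

8866.9000 Hz


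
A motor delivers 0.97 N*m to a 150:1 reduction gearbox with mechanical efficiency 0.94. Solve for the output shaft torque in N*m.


tau_out = tau_in * N * eta = 0.97 * 150 * 0.94 = 136.7700

136.7700 N*m


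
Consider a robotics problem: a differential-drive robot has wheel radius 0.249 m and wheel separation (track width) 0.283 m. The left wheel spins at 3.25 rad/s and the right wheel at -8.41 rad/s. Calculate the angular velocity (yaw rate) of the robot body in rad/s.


omega = r*(wR - wL)/L = 0.249*(-8.41 - (3.25))/0.283 = -10.2592

-10.2592 rad/s


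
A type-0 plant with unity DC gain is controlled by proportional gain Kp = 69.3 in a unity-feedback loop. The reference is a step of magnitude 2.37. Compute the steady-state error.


e_ss = R/(1 + Kp) = 2.37/(1 + 69.3) = 2.37/70.3000 = 0.0337

0.0337


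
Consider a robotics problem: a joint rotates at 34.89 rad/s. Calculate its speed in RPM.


RPM = 34.89 * 60/(2*pi) = 333.1750

333.1750 RPM


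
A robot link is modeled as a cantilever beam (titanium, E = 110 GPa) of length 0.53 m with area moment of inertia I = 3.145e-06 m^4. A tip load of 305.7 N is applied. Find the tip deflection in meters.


delta = F*L^3/(3*E*I) = 305.7*0.53^3/(3*1.100e+11*3.145e-06)
      = 45.5116989/1037850 = 4.3852e-05

4.3852e-05 m


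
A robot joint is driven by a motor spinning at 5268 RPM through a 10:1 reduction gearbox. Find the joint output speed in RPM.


omega_joint = omega_motor / N = 5268 / 10 = 526.8000

526.8000 RPM


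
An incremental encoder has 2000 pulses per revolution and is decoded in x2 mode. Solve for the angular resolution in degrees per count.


resolution = 360 / (PPR * 2) = 360 / 4000 = 0.0900

0.0900 degrees


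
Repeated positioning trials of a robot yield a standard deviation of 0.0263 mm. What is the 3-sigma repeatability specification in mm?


repeatability = 3*sigma = 3*0.0263 = 0.0789

0.0789 mm


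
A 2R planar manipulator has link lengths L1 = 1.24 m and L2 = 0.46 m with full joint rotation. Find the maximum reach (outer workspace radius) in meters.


r_max = L1 + L2 = 1.24 + 0.46 = 1.7000

1.7000 m


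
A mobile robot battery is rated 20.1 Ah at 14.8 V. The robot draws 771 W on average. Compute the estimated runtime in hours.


E = 20.1*14.8 = 297.4800 Wh
t = E/P = 297.4800/771 = 0.3858

0.3858 hours


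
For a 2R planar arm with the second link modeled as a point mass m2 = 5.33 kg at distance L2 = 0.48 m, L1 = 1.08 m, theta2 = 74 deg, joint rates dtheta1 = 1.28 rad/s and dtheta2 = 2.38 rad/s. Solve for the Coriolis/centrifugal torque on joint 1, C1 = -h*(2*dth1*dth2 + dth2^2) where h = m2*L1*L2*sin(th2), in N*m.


h = m2*L1*L2*sin(th2) = 5.33*1.08*0.48*sin(74 deg) = 2.656035
C1 = -h*(2*1.28*2.38 + 2.38^2) = -2.656035*11.7572 = -31.2275

-31.2275 N*m


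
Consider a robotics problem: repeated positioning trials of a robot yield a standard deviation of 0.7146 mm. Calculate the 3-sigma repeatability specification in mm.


repeatability = 3*sigma = 3*0.7146 = 2.1438

2.1438 mm


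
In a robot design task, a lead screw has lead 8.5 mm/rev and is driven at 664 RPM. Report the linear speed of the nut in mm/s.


v = lead * (RPM/60) = 8.5*664/60 = 94.0667

94.0667 mm/s


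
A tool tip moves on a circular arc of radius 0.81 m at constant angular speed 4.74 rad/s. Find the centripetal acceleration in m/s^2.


a_c = omega^2 * r = 4.74^2 * 0.81 = 18.1988

18.1988 m/s^2


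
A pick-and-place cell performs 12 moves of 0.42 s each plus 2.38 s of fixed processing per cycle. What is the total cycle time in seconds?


T = 12*0.42 + 2.38 = 7.4200

7.4200 s


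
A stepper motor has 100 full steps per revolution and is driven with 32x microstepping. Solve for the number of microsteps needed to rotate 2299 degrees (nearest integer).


step_size = 360/(100*32) = 360/3200 = 0.112500 deg
n = 2299/(360/3200) = 2299*3200/360 = 20435.5556 -> 20436

20436 steps


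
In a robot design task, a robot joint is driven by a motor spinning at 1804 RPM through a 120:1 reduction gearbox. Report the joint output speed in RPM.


omega_joint = omega_motor / N = 1804 / 120 = 15.0333

15.0333 RPM


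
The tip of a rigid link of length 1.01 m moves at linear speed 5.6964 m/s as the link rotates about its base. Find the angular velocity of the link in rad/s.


omega = v / L = 5.6964 / 1.01 = 5.6400

5.6400 rad/s


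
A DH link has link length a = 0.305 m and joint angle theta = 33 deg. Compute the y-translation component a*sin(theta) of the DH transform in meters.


a*sin(theta) = 0.305*sin(33 deg) = 0.1661

0.1661 m


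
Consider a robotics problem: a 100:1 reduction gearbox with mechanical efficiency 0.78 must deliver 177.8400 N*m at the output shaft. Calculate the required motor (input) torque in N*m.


tau_in = tau_out / (N * eta) = 177.8400 / (100 * 0.78) = 2.2800

2.2800 N*m


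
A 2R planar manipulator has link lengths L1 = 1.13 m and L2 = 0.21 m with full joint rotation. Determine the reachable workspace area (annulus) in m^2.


r_max = L1 + L2 = 1.3400, r_min = |L1 - L2| = 0.9200
A = pi*(r_max^2 - r_min^2) = pi*(1.7956 - 0.8464) = 2.9820

2.9820 m^2


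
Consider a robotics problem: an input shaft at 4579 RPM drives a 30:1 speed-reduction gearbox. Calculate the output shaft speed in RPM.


omega_out = omega_in / N = 4579 / 30 = 152.6333

152.6333 RPM


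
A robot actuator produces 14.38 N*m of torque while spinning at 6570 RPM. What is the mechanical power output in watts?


omega = 6570 * 2*pi/60 = 688.008791 rad/s
P = tau * omega = 14.38 * 688.008791 = 9893.5664

9893.5664 W


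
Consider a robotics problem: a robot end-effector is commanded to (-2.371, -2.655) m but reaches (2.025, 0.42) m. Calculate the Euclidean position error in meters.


dx = 2.025 - (-2.371) = 4.3960, dy = 0.42 - (-2.655) = 3.0750
err = sqrt(19.324816 + 9.455625) = 5.3647

5.3647 m


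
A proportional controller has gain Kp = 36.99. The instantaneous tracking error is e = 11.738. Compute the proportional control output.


u_P = Kp * e = 36.99 * 11.738 = 434.1886

434.1886


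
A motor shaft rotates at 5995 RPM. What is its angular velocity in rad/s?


omega = 5995 * 2*pi/60 = 627.7949

627.7949 rad/s


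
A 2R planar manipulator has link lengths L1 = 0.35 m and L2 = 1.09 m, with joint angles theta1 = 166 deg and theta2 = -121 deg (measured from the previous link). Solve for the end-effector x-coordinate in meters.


x = L1*cos(th1) + L2*cos(th1+th2) = 0.35*cos(166 deg) + 1.09*cos(45 deg) = 0.4311

0.4311 m


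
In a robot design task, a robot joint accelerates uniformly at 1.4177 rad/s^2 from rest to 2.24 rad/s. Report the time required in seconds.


t = delta_omega / alpha = 2.24 / 1.4177 = 1.5800

1.5800 s


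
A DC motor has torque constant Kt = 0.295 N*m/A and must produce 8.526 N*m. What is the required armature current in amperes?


I = tau / Kt = 8.526/0.295 = 28.9017

28.9017 A


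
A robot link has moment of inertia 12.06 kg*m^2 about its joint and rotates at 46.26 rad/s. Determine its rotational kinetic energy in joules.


KE = (1/2)*I*omega^2 = 0.5*12.06*46.26^2 = 12904.1252

12904.1252 J


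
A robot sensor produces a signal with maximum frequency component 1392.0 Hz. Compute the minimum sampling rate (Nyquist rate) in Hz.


f_s,min = 2*f_max = 2*1392.0 = 2784.0000

2784.0000 Hz


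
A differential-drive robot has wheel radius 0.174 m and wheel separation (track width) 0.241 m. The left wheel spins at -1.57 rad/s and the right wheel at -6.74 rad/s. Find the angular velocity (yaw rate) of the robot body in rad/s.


omega = r*(wR - wL)/L = 0.174*(-6.74 - (-1.57))/0.241 = -3.7327

-3.7327 rad/s


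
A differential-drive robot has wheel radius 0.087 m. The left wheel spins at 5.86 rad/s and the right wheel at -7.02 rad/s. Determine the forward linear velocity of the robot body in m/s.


v = r*(wR + wL)/2 = 0.087*(-7.02 + 5.86)/2 = -0.0505

-0.0505 m/s


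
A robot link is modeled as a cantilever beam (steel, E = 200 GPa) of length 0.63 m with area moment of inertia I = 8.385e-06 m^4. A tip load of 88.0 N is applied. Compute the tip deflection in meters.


delta = F*L^3/(3*E*I) = 88.0*0.63^3/(3*2.000e+11*8.385e-06)
      = 22.004136/5031000 = 4.3737e-06

4.3737e-06 m


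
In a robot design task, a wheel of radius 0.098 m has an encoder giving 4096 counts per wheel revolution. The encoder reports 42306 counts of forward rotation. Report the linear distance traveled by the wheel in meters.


revs = 42306/4096 = 10.328613
d = revs * 2*pi*r = 10.328613 * 2*pi*0.098 = 6.3599

6.3599 m


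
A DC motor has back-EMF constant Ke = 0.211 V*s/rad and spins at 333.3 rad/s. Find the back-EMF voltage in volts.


V_emf = Ke * omega = 0.211*333.3 = 70.3263

70.3263 V


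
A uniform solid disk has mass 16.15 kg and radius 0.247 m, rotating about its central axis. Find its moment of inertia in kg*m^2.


I = (1/2)*m*R^2 = 0.5*16.15*0.247^2 = 0.4926

0.4926 kg*m^2


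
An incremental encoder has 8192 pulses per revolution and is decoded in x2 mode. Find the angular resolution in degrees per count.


resolution = 360 / (PPR * 2) = 360 / 16384 = 0.0220

0.0220 degrees


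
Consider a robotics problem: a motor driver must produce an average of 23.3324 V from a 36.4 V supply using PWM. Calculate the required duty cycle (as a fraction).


D = V_avg/V_supply = 23.3324/36.4 = 0.6410

0.6410


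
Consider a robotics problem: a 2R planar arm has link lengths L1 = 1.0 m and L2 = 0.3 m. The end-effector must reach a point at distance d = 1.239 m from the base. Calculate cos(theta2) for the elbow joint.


cos(th2) = (d^2 - L1^2 - L2^2)/(2*L1*L2) = (1.239^2 - 1.0^2 - 0.3^2)/(2*1.0*0.3) = 0.7419

0.7419


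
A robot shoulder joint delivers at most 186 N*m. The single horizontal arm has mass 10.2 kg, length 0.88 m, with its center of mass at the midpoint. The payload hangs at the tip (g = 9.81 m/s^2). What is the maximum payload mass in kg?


tau_arm = m_arm*g*(L/2) = 10.2*9.81*0.88/2 = 44.0273 N*m
tau_payload = tau_max - tau_arm = 186 - 44.0273 = 141.9727
m_payload = tau_payload / (g*L) = 141.9727 / (9.81*0.88) = 16.4457

16.4457 kg


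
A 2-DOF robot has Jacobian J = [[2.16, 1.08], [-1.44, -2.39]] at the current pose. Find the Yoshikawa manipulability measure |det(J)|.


det(J) = 2.16*-2.39 - (1.08)*(-1.44) = -3.6072
|det(J)| = 3.6072

3.6072


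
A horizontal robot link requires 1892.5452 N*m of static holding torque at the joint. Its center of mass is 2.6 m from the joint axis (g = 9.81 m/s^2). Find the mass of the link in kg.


m = tau / (g*L) = 1892.5452 / (9.81 * 2.6) = 74.2000

74.2000 kg


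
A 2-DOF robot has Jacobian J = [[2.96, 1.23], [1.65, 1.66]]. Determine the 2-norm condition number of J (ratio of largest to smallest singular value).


JJ^T eigenvalues: trace(JJ^T) = 15.7526, det(JJ^T) = det(J)^2 = 8.31803281
s_max^2 = (15.7526 + sqrt(214.87227552))/2 = 15.20556114
s_min^2 = (15.7526 - sqrt(214.87227552))/2 = 0.54703886
kappa = s_max/s_min = sqrt(15.20556114/0.54703886) = 5.2722

5.2722


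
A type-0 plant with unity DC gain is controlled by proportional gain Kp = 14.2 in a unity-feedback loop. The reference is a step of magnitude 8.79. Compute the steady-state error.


e_ss = R/(1 + Kp) = 8.79/(1 + 14.2) = 8.79/15.2000 = 0.5783

0.5783


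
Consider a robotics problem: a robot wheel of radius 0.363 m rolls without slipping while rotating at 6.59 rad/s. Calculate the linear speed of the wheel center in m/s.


v = omega * r = 6.59 * 0.363 = 2.3922

2.3922 m/s


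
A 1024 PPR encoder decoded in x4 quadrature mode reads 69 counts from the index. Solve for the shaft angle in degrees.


angle = counts * 360 / (PPR*4) = 69 * 360 / 4096 = 6.0645

6.0645 degrees


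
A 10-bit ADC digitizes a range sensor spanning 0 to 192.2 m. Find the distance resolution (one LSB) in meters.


res = range / 2^n = 192.2/2^10 = 192.2/1024 = 0.1877

0.1877 m


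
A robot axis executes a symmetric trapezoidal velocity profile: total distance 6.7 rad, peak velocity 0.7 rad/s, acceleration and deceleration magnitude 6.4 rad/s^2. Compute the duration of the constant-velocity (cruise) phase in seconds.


t_acc = v/a = 0.109375 s, d_acc = v^2/(2a) = 0.038281 rad each
d_cruise = 6.7 - 2*0.038281 = 6.623438 rad
t_cruise = d_cruise/v = 6.623438/0.7 = 9.4621

9.4621 s


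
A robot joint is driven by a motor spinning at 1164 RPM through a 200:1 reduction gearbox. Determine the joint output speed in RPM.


omega_joint = omega_motor / N = 1164 / 200 = 5.8200

5.8200 RPM


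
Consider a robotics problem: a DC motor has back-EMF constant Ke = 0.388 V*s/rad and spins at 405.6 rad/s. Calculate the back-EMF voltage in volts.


V_emf = Ke * omega = 0.388*405.6 = 157.3728

157.3728 V


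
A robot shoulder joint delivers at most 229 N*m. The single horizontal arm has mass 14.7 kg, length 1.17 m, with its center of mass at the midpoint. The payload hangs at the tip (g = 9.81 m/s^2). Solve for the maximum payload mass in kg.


tau_arm = m_arm*g*(L/2) = 14.7*9.81*1.17/2 = 84.3611 N*m
tau_payload = tau_max - tau_arm = 229 - 84.3611 = 144.6389
m_payload = tau_payload / (g*L) = 144.6389 / (9.81*1.17) = 12.6017

12.6017 kg


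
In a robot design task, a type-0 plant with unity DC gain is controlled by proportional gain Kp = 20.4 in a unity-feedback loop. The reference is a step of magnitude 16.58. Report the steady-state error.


e_ss = R/(1 + Kp) = 16.58/(1 + 20.4) = 16.58/21.4000 = 0.7748

0.7748


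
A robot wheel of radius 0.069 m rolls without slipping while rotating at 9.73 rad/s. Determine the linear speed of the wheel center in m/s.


v = omega * r = 9.73 * 0.069 = 0.6714

0.6714 m/s


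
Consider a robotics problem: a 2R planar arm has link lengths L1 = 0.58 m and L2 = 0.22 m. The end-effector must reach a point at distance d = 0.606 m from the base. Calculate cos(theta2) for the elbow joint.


cos(th2) = (d^2 - L1^2 - L2^2)/(2*L1*L2) = (0.606^2 - 0.58^2 - 0.22^2)/(2*0.58*0.22) = -0.0688

-0.0688


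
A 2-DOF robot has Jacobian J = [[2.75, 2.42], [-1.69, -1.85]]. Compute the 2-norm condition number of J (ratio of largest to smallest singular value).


JJ^T eigenvalues: trace(JJ^T) = 19.6975, det(JJ^T) = det(J)^2 = 0.99540529
s_max^2 = (19.6975 + sqrt(384.00988509))/2 = 19.64683508
s_min^2 = (19.6975 - sqrt(384.00988509))/2 = 0.05066492
kappa = s_max/s_min = sqrt(19.64683508/0.05066492) = 19.6921

19.6921


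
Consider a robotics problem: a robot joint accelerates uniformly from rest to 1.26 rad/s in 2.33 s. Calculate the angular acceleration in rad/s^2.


alpha = delta_omega / t = 1.26 / 2.33 = 0.5408

0.5408 rad/s^2


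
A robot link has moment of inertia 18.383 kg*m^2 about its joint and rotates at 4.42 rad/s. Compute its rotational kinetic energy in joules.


KE = (1/2)*I*omega^2 = 0.5*18.383*4.42^2 = 179.5688

179.5688 J


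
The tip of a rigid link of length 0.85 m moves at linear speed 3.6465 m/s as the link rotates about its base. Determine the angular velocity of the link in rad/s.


omega = v / L = 3.6465 / 0.85 = 4.2900

4.2900 rad/s


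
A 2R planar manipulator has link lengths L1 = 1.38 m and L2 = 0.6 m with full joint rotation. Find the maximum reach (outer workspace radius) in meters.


r_max = L1 + L2 = 1.38 + 0.6 = 1.9800

1.9800 m


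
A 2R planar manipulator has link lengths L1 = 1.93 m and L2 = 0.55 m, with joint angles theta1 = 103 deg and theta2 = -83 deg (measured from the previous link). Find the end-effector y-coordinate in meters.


y = L1*sin(th1) + L2*sin(th1+th2) = 1.93*sin(103 deg) + 0.55*sin(20 deg) = 2.0686

2.0686 m


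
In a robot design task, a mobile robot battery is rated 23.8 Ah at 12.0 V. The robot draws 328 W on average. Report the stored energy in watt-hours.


E = capacity * V = 23.8*12.0 = 285.6000

285.6000 Wh


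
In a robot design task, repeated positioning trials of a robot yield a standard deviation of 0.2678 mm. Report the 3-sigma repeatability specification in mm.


repeatability = 3*sigma = 3*0.2678 = 0.8034

0.8034 mm


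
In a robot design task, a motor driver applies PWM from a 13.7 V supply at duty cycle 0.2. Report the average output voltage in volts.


V_avg = V_supply * D = 13.7*0.2 = 2.7400

2.7400 V


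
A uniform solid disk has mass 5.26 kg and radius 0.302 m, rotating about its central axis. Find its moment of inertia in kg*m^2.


I = (1/2)*m*R^2 = 0.5*5.26*0.302^2 = 0.2399

0.2399 kg*m^2


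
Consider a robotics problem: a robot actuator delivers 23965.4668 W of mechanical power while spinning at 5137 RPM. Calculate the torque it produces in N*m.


omega = 5137 * 2*pi/60 = 537.945382 rad/s
tau = P / omega = 23965.4668 / 537.945382 = 44.5500

44.5500 N*m


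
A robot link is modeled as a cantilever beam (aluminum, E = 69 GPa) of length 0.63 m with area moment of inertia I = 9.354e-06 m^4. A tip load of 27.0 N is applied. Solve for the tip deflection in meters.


delta = F*L^3/(3*E*I) = 27.0*0.63^3/(3*6.900e+10*9.354e-06)
      = 6.751269/1936278 = 3.4867e-06

3.4867e-06 m


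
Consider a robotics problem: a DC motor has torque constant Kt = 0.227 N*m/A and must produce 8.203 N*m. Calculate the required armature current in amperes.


I = tau / Kt = 8.203/0.227 = 36.1366

36.1366 A


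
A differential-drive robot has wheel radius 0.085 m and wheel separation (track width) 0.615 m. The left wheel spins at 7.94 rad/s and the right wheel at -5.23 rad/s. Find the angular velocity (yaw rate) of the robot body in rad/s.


omega = r*(wR - wL)/L = 0.085*(-5.23 - (7.94))/0.615 = -1.8202

-1.8202 rad/s


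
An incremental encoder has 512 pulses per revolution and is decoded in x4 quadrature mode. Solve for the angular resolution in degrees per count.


resolution = 360 / (PPR * 4) = 360 / 2048 = 0.1758

0.1758 degrees


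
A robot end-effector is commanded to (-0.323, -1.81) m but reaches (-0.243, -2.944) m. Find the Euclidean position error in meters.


dx = -0.243 - (-0.323) = 0.0800, dy = -2.944 - (-1.81) = -1.1340
err = sqrt(0.006400 + 1.285956) = 1.1368

1.1368 m


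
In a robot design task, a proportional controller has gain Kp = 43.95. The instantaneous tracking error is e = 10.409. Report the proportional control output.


u_P = Kp * e = 43.95 * 10.409 = 457.4756

457.4756


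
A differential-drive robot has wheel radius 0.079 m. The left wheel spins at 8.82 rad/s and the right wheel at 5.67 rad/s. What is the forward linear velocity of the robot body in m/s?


v = r*(wR + wL)/2 = 0.079*(5.67 + 8.82)/2 = 0.5724

0.5724 m/s


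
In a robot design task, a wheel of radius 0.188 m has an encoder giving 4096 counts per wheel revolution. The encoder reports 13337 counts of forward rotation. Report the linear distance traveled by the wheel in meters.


revs = 13337/4096 = 3.256104
d = revs * 2*pi*r = 3.256104 * 2*pi*0.188 = 3.8462

3.8462 m
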